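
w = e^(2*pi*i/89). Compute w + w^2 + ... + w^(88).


With w = e^(2*pi*i/89), all 89 of the 89th roots of unity w^0 = 1, w, ..., w^(88) sum to 0: 1 + w + ... + w^(88) = (1 - w^89)/(1 - w) = 0 since w^89 = 1, w ≠ 1.
Removing the root 1: w + w^2 + ... + w^(88) = 0 - 1 = -1

Sum = -1


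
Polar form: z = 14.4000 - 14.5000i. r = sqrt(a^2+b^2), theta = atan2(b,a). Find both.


r = sqrt(207.36+210.25) = sqrt(417.61) = 20.4355
theta = atan2(-14.5, 14.4) = -45.1983 degrees

r = 20.4355, theta = -45.1983 degrees


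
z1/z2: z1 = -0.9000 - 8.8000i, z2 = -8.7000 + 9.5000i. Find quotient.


Conjugate of z2 = -8.7000 - 9.5000i
Numerator: (-0.9000 - 8.8000i)(-8.7000 - 9.5000i) = -75.7700 + 85.1100i
Denominator: (-8.7)^2 + 9.5^2 = 165.94
Result = (-75.7700 + 85.1100i)/165.94

-0.4566 + 0.5129i


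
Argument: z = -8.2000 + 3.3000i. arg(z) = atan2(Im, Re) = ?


Re = -8.2, Im = 3.3
arg = atan2(3.3, -8.2) = 158.0782 degrees

arg(z) = 158.0782 degrees


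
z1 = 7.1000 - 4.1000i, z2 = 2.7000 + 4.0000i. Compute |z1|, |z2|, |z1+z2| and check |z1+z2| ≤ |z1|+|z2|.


|z1| = sqrt(7.1^2 + (-4.1)^2) = sqrt(67.22) = 8.1988
|z2| = sqrt(2.7^2 + 4^2) = sqrt(23.29) = 4.8260
z1+z2 = 9.8000 - 0.1000i
|z1+z2| = sqrt(96.05) = 9.8005
|z1|+|z2| = 8.1988 + 4.8260 = 13.0248

|z1+z2| = 9.8005 ≤ |z1|+|z2| = 13.0248 (verified)


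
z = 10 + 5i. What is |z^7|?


|z| = sqrt(100+25) = sqrt(125) = 11.1803
|z^7| = |z|^7 = (sqrt(125))^7 = 125^3 * sqrt(125) = 1953125*sqrt(125)

|z^7| = 1953125*sqrt(125) ≈ 21836601.3428


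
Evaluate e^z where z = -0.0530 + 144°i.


e^-0.0530 = 0.94838
cos(144°) = -0.80902
sin(144°) = 0.58779
Real = 0.94838*(-0.80902) = -0.7673
Imag = 0.94838*0.58779 = 0.5574

-0.7673 + 0.5574i


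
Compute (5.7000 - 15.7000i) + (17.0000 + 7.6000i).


Real: 5.7 + 17 = 22.7
Imag: -15.7 + 7.6 = -8.1

22.7000 - 8.1000i


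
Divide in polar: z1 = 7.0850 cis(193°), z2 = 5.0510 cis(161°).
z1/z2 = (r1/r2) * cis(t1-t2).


r = 7.0850 / 5.0510 = 1.4027
theta = 193° - 161° = 32° = 32° (mod 360)

1.4027 cis(32°)


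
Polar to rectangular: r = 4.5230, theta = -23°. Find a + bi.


a = 4.5230*cos(-23°) = 4.5230*0.9205 = 4.1634
b = 4.5230*sin(-23°) = 4.5230*(-0.39073) = -1.7673

4.1634 - 1.7673i


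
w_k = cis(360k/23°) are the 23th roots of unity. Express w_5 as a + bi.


Angle = 360*5/23 = 78.2609°
a = cos(78.2609°) = 0.2035
b = sin(78.2609°) = 0.9791

0.2035 + 0.9791i


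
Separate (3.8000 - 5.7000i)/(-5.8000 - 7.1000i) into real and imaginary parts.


Multiply by conjugate: (3.8000 - 5.7000i)(-5.8000 + 7.1000i) / ((-5.8)^2 + (-7.1)^2)
Numerator real = 3.8*(-5.8) - (5.7)*(-7.1) = 18.43
Numerator imag = -5.7*(-5.8) - 3.8*(-7.1) = 60.04
Denominator = 84.05
Re(z) = 18.43/84.05 = 0.2193
Im(z) = 60.04/84.05 = 0.7143

Re(z) = 0.2193, Im(z) = 0.7143


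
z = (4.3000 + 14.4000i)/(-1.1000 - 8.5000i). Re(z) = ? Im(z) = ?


Multiply by conjugate: (4.3000 + 14.4000i)(-1.1000 + 8.5000i) / ((-1.1)^2 + (-8.5)^2)
Numerator real = 4.3*(-1.1) + 14.4*(-8.5) = -127.13
Numerator imag = 14.4*(-1.1) - 4.3*(-8.5) = 20.71
Denominator = 73.46
Re(z) = -127.13/73.46 = -1.7306
Im(z) = 20.71/73.46 = 0.2819

Re(z) = -1.7306, Im(z) = 0.2819


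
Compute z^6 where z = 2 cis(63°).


r^6 = 2^6 = 64
n*theta = 6*63° = 378° = 18° (mod 360)
a = 64*cos(18°) = 60.8676
b = 64*sin(18°) = 19.7771

64 cis(18°) = 60.8676 + 19.7771i


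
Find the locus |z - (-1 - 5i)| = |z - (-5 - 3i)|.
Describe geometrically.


Equal distances means the locus is the perpendicular bisector of z1 and z2.
Midpoint = ((-1+(-5))/2, (-5+(-3))/2) = (-3.0000, -4.0000)

Perpendicular bisector through (-3.0000, -4.0000)


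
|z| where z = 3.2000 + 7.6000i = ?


|z| = sqrt(3.2^2 + 7.6^2) = sqrt(10.24 + 57.76) = sqrt(68) = 8.2462

|z| = 8.2462


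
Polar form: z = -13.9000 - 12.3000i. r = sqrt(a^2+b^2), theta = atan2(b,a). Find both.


r = sqrt(193.21+151.29) = sqrt(344.5) = 18.5607
theta = atan2(-12.3, -13.9) = -138.4946 degrees

r = 18.5607, theta = -138.4946 degrees


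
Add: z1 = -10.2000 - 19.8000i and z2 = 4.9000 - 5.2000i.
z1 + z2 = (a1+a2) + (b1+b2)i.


Real: -10.2 + 4.9 = -5.3
Imag: -19.8 - 5.2 = -25

-5.3000 - 25.0000i


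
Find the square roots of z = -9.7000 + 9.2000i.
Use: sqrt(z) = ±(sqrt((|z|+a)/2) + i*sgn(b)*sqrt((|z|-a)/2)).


|z| = sqrt(94.09+84.64) = 13.3690
sqrt((|z|+a)/2) = sqrt((13.3690+(-9.7))/2) = sqrt(1.8345) = 1.3544
sqrt((|z|-a)/2) = sqrt((13.3690-(-9.7))/2) = sqrt(11.5345) = 3.3962

±(1.3544 + 3.3962i) i.e. 1.3544 + 3.3962i and -1.3544 - 3.3962i


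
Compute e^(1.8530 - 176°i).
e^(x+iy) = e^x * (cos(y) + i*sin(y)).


e^1.8530 = 6.3789
cos(-176°) = -0.997564
sin(-176°) = -0.06976
Real = 6.3789*(-0.997564) = -6.3634
Imag = 6.3789*(-0.06976) = -0.4450

-6.3634 - 0.4450i


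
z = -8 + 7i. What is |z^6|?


|z| = sqrt(64+49) = sqrt(113) = 10.6301
|z^6| = |z|^6 = (sqrt(113))^6 = 113^3 = 1442897

|z^6| = 1442897


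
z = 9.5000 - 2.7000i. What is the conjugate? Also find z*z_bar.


z_bar = 9.5000 + 2.7000i
z*z_bar = 9.5^2 + (-2.7)^2 = 90.25 + 7.29 = 97.54

z_bar = 9.5000 + 2.7000i, z*z_bar = 97.54


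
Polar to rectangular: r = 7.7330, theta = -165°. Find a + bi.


a = 7.7330*cos(-165°) = 7.7330*(-0.96593) = -7.4695
b = 7.7330*sin(-165°) = 7.7330*(-0.258819) = -2.0014

-7.4695 - 2.0014i


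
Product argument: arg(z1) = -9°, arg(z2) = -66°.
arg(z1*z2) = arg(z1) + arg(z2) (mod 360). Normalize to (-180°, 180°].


arg(z1*z2) = -9° - 66° = -75°
Normalized to (-180°, 180°]: -75°

-75°


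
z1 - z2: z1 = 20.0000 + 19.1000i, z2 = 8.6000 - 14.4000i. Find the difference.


Real: 20 - 8.6 = 11.4
Imag: 19.1 + 14.4 = 33.5

11.4000 + 33.5000i


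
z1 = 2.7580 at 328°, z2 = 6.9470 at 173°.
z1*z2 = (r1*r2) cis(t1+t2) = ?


r = 2.7580 * 6.9470 = 19.1598
theta = 328° + 173° = 501° = 141° (mod 360)

19.1598 cis(141°)


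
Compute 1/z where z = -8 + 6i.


|z|^2 = 64+36 = 100
1/z = (-8 - 6i)/100

1/z = -0.0800 - 0.0600i


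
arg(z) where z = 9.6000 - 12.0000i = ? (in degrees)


Re = 9.6, Im = -12
arg = atan2(-12, 9.6) = -51.3402 degrees

arg(z) = -51.3402 degrees


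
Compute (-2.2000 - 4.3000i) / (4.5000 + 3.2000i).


Conjugate of z2 = 4.5000 - 3.2000i
Numerator: (-2.2000 - 4.3000i)(4.5000 - 3.2000i) = -23.6600 - 12.3100i
Denominator: 4.5^2 + 3.2^2 = 30.49
Result = (-23.6600 - 12.3100i)/30.49

-0.7760 - 0.4037i


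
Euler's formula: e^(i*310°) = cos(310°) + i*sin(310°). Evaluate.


cos(310°) = 0.6428
sin(310°) = -0.7660

e^(i*310°) = 0.6428 - 0.7660i


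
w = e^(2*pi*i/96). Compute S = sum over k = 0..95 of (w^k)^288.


The roots are w_k = w^k with w = e^(2*pi*i/96), and (w^k)^288 = (w^288)^k.
So S = 1 + u + u^2 + ... + u^(95) with u = w^288.
288 = 3*96 + 0, so 288 is a multiple of 96 and u = (w^96)^3 = 1.
Every one of the 96 terms equals 1: S = 96

S = 96


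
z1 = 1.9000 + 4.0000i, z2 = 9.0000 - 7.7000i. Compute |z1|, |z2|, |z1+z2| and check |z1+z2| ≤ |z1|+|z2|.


|z1| = sqrt(1.9^2 + 4^2) = sqrt(19.61) = 4.4283
|z2| = sqrt(9^2 + (-7.7)^2) = sqrt(140.29) = 11.8444
z1+z2 = 10.9000 - 3.7000i
|z1+z2| = sqrt(132.5) = 11.5109
|z1|+|z2| = 4.4283 + 11.8444 = 16.2727

|z1+z2| = 11.5109 ≤ |z1|+|z2| = 16.2727 (verified)


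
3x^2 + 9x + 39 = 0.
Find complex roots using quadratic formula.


disc = 9^2 - 4*3*39 = 81 - 468 = -387
sqrt(|disc|) = sqrt(387) = 19.6723
Real part = -9/(2*3) = -1.5000
Imag part = 19.6723/(2*3) = 3.2787

-1.5000 ± 3.2787i


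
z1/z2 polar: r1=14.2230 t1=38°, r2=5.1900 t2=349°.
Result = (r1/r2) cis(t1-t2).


r = 14.2230 / 5.1900 = 2.7405
theta = 38° - 349° = -311° = 49° (mod 360)

2.7405 cis(49°)


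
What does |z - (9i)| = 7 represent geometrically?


|z - z0| = r is a circle with center z0 and radius r.
Center = (0, 9), radius = 7

Circle with center (0, 9) and radius 7


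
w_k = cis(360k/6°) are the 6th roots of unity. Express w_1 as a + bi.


Angle = 360*1/6 = 60°
a = cos(60°) = 0.5000
b = sin(60°) = 0.8660

0.5000 + 0.8660i


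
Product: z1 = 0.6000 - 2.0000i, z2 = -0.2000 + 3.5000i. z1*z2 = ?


Real = 0.6*(-0.2) - (-2)*3.5 = -0.12 - (-7) = 6.88
Imag = 0.6*3.5 - (0.2)*(-2) = 2.1 + 0.4 = 2.5

6.8800 + 2.5000i


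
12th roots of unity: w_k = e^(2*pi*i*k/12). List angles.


The 12th roots of unity are cis(360k/12°) for k=0..11
Angle step = 360/12 = 30°
Primitive root: cis(30°)
Primitive root = 0.8660 + 0.5000i

12 roots at angles: 0°, 30°, 60°, 90°, 120°, 150°, 180°, 210°, 240°, 270°, 300°, 330°


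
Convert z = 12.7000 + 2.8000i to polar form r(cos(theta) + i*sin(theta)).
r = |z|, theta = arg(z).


r = sqrt(161.29+7.84) = sqrt(169.13) = 13.0050
theta = atan2(2.8, 12.7) = 12.4332 degrees

r = 13.0050, theta = 12.4332 degrees


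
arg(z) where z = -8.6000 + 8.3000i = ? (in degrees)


Re = -8.6, Im = 8.3
arg = atan2(8.3, -8.6) = 136.0170 degrees

arg(z) = 136.0170 degrees


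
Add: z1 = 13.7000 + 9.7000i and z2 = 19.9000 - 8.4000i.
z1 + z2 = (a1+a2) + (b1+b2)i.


Real: 13.7 + 19.9 = 33.6
Imag: 9.7 - 8.4 = 1.3

33.6000 + 1.3000i


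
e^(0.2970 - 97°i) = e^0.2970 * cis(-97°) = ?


e^0.2970 = 1.3458
cos(-97°) = -0.12187
sin(-97°) = -0.99255
Real = 1.3458*(-0.12187) = -0.1640
Imag = 1.3458*(-0.99255) = -1.3358

-0.1640 - 1.3358i


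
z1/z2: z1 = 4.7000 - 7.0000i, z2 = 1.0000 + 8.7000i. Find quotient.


Conjugate of z2 = 1.0000 - 8.7000i
Numerator: (4.7000 - 7.0000i)(1.0000 - 8.7000i) = -56.2000 - 47.8900i
Denominator: 1^2 + 8.7^2 = 76.69
Result = (-56.2000 - 47.8900i)/76.69

-0.7328 - 0.6245i


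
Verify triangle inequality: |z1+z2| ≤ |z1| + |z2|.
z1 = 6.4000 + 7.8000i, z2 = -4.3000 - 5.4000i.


|z1| = sqrt(6.4^2 + 7.8^2) = sqrt(101.8) = 10.0896
|z2| = sqrt((-4.3)^2 + (-5.4)^2) = sqrt(47.65) = 6.9029
z1+z2 = 2.1000 + 2.4000i
|z1+z2| = sqrt(10.17) = 3.1890
|z1|+|z2| = 10.0896 + 6.9029 = 16.9925

|z1+z2| = 3.1890 ≤ |z1|+|z2| = 16.9925 (verified)


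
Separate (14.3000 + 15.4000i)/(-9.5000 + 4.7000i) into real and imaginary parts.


Multiply by conjugate: (14.3000 + 15.4000i)(-9.5000 - 4.7000i) / ((-9.5)^2 + 4.7^2)
Numerator real = 14.3*(-9.5) + 15.4*4.7 = -63.47
Numerator imag = 15.4*(-9.5) - 14.3*4.7 = -213.51
Denominator = 112.34
Re(z) = -63.47/112.34 = -0.5650
Im(z) = -213.51/112.34 = -1.9006

Re(z) = -0.5650, Im(z) = -1.9006


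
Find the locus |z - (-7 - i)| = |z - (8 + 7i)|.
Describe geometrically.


Equal distances means the locus is the perpendicular bisector of z1 and z2.
Midpoint = ((-7+8)/2, (-1+7)/2) = (0.5000, 3.0000)

Perpendicular bisector through (0.5000, 3.0000)


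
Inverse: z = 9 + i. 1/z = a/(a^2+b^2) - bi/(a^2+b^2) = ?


|z|^2 = 81+1 = 82
1/z = (9 - 1i)/82

1/z = 0.1098 - 0.0122i


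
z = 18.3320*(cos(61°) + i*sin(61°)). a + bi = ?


a = 18.3320*cos(61°) = 18.3320*0.48481 = 8.8875
b = 18.3320*sin(61°) = 18.3320*0.87462 = 16.0335

8.8875 + 16.0335i


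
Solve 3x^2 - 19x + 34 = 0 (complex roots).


disc = (-19)^2 - 4*3*34 = 361 - 408 = -47
sqrt(|disc|) = sqrt(47) = 6.8557
Real part = 19/(2*3) = 3.1667
Imag part = 6.8557/(2*3) = 1.1426

3.1667 ± 1.1426i


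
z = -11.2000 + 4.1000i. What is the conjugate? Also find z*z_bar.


z_bar = -11.2000 - 4.1000i
z*z_bar = (-11.2)^2 + 4.1^2 = 125.44 + 16.81 = 142.25

z_bar = -11.2000 - 4.1000i, z*z_bar = 142.25


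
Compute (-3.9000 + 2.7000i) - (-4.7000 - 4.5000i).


Real: -3.9 + 4.7 = 0.8
Imag: 2.7 + 4.5 = 7.2

0.8000 + 7.2000i


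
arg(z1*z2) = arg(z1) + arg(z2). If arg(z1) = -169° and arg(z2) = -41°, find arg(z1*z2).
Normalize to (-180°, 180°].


arg(z1*z2) = -169° - 41° = -210°
Normalized to (-180°, 180°]: 150°

150°


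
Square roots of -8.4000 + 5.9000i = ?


|z| = sqrt(70.56+34.81) = 10.2650
sqrt((|z|+a)/2) = sqrt((10.2650+(-8.4))/2) = sqrt(0.9325) = 0.9657
sqrt((|z|-a)/2) = sqrt((10.2650-(-8.4))/2) = sqrt(9.3325) = 3.0549

±(0.9657 + 3.0549i) i.e. 0.9657 + 3.0549i and -0.9657 - 3.0549i


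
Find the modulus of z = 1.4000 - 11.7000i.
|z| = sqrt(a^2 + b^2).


|z| = sqrt(1.4^2 + (-11.7)^2) = sqrt(1.96 + 136.89) = sqrt(138.85) = 11.7835

|z| = 11.7835


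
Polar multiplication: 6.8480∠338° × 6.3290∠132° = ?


r = 6.8480 * 6.3290 = 43.3410
theta = 338° + 132° = 470° = 110° (mod 360)

43.3410 cis(110°)


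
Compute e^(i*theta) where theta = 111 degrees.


cos(111°) = -0.3584
sin(111°) = 0.9336

e^(i*111°) = -0.3584 + 0.9336i


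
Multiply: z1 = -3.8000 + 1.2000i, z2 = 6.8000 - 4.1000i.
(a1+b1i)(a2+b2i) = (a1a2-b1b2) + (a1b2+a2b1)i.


Real = -3.8*6.8 - 1.2*(-4.1) = -25.84 - (-4.92) = -20.92
Imag = -3.8*(-4.1) + 6.8*1.2 = 15.58 + 8.16 = 23.74

-20.9200 + 23.7400i


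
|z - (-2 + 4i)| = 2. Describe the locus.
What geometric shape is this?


|z - z0| = r is a circle with center z0 and radius r.
Center = (-2, 4), radius = 2

Circle with center (-2, 4) and radius 2


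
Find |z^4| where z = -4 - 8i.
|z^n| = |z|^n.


|z| = sqrt(16+64) = sqrt(80) = 8.9443
|z^4| = |z|^4 = (sqrt(80))^4 = 80^2 = 6400

|z^4| = 6400


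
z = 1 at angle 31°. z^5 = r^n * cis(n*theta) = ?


r^5 = 1^5 = 1
n*theta = 5*31° = 155° = 155° (mod 360)
a = 1*cos(155°) = -0.9063
b = 1*sin(155°) = 0.4226

1 cis(155°) = -0.9063 + 0.4226i


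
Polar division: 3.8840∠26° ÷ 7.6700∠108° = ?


r = 3.8840 / 7.6700 = 0.5064
theta = 26° - 108° = -82° = 278° (mod 360)

0.5064 cis(278°)


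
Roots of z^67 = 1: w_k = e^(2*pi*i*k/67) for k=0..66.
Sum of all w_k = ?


The sum of all 67th roots of unity is 0.
Geometric series: (1 - w^67)/(1 - w) = (1-1)/(1-w) = 0 since w^67 = 1, w ≠ 1.
Alternatively: coefficient of z^66 in z^67 - 1 is 0.

0


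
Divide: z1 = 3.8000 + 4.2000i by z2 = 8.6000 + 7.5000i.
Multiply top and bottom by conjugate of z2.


Conjugate of z2 = 8.6000 - 7.5000i
Numerator: (3.8000 + 4.2000i)(8.6000 - 7.5000i) = 64.1800 + 7.6200i
Denominator: 8.6^2 + 7.5^2 = 130.21
Result = (64.1800 + 7.6200i)/130.21

0.4929 + 0.0585i


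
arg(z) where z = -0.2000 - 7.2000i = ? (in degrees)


Re = -0.2, Im = -7.2
arg = atan2(-7.2, -0.2) = -91.5911 degrees

arg(z) = -91.5911 degrees


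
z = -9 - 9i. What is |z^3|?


|z| = sqrt(81+81) = sqrt(162) = 12.7279
|z^3| = |z|^3 = (sqrt(162))^3 = 162*sqrt(162)

|z^3| = 162*sqrt(162) ≈ 2061.9234


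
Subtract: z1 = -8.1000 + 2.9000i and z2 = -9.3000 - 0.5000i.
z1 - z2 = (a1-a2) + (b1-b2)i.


Real: -8.1 + 9.3 = 1.2
Imag: 2.9 + 0.5 = 3.4

1.2000 + 3.4000i


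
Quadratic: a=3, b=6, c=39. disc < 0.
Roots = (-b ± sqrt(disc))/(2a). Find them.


disc = 6^2 - 4*3*39 = 36 - 468 = -432
sqrt(|disc|) = sqrt(432) = 20.7846
Real part = -6/(2*3) = -1.0000
Imag part = 20.7846/(2*3) = 3.4641

-1.0000 ± 3.4641i


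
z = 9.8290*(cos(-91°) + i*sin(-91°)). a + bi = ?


a = 9.8290*cos(-91°) = 9.8290*(-0.01745) = -0.1715
b = 9.8290*sin(-91°) = 9.8290*(-0.99985) = -9.8275

-0.1715 - 9.8275i


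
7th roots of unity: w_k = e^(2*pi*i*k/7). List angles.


The 7th roots of unity are cis(360k/7°) for k=0..6
Angle step = 360/7 = 51.4286°
Primitive root: cis(51.4286°)
Primitive root = 0.6235 + 0.7818i

7 roots at angles: 0°, 51.4286°, 102.8571°, 154.2857°, 205.7143°, 257.1429°, 308.5714°


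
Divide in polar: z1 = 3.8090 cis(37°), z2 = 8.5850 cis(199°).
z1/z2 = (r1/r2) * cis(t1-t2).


r = 3.8090 / 8.5850 = 0.4437
theta = 37° - 199° = -162° = 198° (mod 360)

0.4437 cis(198°)


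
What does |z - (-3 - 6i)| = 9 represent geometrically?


|z - z0| = r is a circle with center z0 and radius r.
Center = (-3, -6), radius = 9

Circle with center (-3, -6) and radius 9


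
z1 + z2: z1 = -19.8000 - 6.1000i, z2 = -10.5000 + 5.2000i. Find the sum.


Real: -19.8 - 10.5 = -30.3
Imag: -6.1 + 5.2 = -0.9

-30.3000 - 0.9000i


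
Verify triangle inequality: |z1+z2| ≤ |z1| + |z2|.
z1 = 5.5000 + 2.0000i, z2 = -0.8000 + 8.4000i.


|z1| = sqrt(5.5^2 + 2^2) = sqrt(34.25) = 5.8523
|z2| = sqrt((-0.8)^2 + 8.4^2) = sqrt(71.2) = 8.4380
z1+z2 = 4.7000 + 10.4000i
|z1+z2| = sqrt(130.25) = 11.4127
|z1|+|z2| = 5.8523 + 8.4380 = 14.2903

|z1+z2| = 11.4127 ≤ |z1|+|z2| = 14.2903 (verified)


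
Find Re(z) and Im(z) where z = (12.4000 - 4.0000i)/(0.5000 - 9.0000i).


Multiply by conjugate: (12.4000 - 4.0000i)(0.5000 + 9.0000i) / (0.5^2 + (-9)^2)
Numerator real = 12.4*0.5 - (4)*(-9) = 42.2
Numerator imag = -4*0.5 - 12.4*(-9) = 109.6
Denominator = 81.25
Re(z) = 42.2/81.25 = 0.5194
Im(z) = 109.6/81.25 = 1.3489

Re(z) = 0.5194, Im(z) = 1.3489


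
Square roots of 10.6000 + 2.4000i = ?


|z| = sqrt(112.36+5.76) = 10.8683
sqrt((|z|+a)/2) = sqrt((10.8683+10.6)/2) = sqrt(10.7342) = 3.2763
sqrt((|z|-a)/2) = sqrt((10.8683-10.6)/2) = sqrt(0.1342) = 0.3663

±(3.2763 + 0.3663i) i.e. 3.2763 + 0.3663i and -3.2763 - 0.3663i


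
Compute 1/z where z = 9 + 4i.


|z|^2 = 81+16 = 97
1/z = (9 - 4i)/97

1/z = 0.0928 - 0.0412i


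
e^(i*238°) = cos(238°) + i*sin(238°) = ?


cos(238°) = -0.5299
sin(238°) = -0.8480

e^(i*238°) = -0.5299 - 0.8480i


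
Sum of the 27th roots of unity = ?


The sum of all 27th roots of unity is 0.
Geometric series: (1 - w^27)/(1 - w) = (1-1)/(1-w) = 0 since w^27 = 1, w ≠ 1.
Alternatively: coefficient of z^26 in z^27 - 1 is 0.

0


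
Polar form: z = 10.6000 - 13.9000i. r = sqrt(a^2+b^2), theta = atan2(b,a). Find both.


r = sqrt(112.36+193.21) = sqrt(305.57) = 17.4806
theta = atan2(-13.9, 10.6) = -52.6712 degrees

r = 17.4806, theta = -52.6712 degrees


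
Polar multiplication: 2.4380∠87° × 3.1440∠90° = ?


r = 2.4380 * 3.1440 = 7.6651
theta = 87° + 90° = 177° = 177° (mod 360)

7.6651 cis(177°)


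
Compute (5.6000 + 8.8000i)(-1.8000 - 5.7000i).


Real = 5.6*(-1.8) - 8.8*(-5.7) = -10.08 - (-50.16) = 40.08
Imag = 5.6*(-5.7) - (1.8)*8.8 = -31.92 - (15.84) = -47.76

40.0800 - 47.7600i


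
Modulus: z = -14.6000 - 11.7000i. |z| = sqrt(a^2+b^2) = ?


|z| = sqrt((-14.6)^2 + (-11.7)^2) = sqrt(213.16 + 136.89) = sqrt(350.05) = 18.7096

|z| = 18.7096


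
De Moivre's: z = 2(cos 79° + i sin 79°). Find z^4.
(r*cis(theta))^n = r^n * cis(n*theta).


r^4 = 2^4 = 16
n*theta = 4*79° = 316° = 316° (mod 360)
a = 16*cos(316°) = 11.5094
b = 16*sin(316°) = -11.1145

16 cis(316°) = 11.5094 - 11.1145i


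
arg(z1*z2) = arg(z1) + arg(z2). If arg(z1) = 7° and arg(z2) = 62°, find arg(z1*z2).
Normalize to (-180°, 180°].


arg(z1*z2) = 7° + 62° = 69°
Normalized to (-180°, 180°]: 69°

69°


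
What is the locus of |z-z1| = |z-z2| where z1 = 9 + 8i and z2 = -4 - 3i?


Equal distances means the locus is the perpendicular bisector of z1 and z2.
Midpoint = ((9+(-4))/2, (8+(-3))/2) = (2.5000, 2.5000)

Perpendicular bisector through (2.5000, 2.5000)


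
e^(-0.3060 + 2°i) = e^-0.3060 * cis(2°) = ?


e^-0.3060 = 0.73639
cos(2°) = 0.9994
sin(2°) = 0.0349
Real = 0.73639*0.9994 = 0.7359
Imag = 0.73639*0.0349 = 0.0257

0.7359 + 0.0257i


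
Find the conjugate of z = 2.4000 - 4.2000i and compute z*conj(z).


z_bar = 2.4000 + 4.2000i
z*z_bar = 2.4^2 + (-4.2)^2 = 5.76 + 17.64 = 23.4

z_bar = 2.4000 + 4.2000i, z*z_bar = 23.4


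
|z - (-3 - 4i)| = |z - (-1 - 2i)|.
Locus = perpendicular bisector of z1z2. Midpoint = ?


Equal distances means the locus is the perpendicular bisector of z1 and z2.
Midpoint = ((-3+(-1))/2, (-4+(-2))/2) = (-2.0000, -3.0000)

Perpendicular bisector through (-2.0000, -3.0000)


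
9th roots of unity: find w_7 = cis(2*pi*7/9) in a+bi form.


Angle = 360*7/9 = 280°
a = cos(280°) = 0.1736
b = sin(280°) = -0.9848

0.1736 - 0.9848i


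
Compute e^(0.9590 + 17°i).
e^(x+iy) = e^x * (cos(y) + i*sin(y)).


e^0.9590 = 2.6091
cos(17°) = 0.9563
sin(17°) = 0.29237
Real = 2.6091*0.9563 = 2.4951
Imag = 2.6091*0.29237 = 0.7628

2.4951 + 0.7628i


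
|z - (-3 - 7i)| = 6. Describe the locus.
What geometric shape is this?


|z - z0| = r is a circle with center z0 and radius r.
Center = (-3, -7), radius = 6

Circle with center (-3, -7) and radius 6


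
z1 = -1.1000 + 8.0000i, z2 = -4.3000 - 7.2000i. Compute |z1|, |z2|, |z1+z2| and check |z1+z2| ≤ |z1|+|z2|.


|z1| = sqrt((-1.1)^2 + 8^2) = sqrt(65.21) = 8.0753
|z2| = sqrt((-4.3)^2 + (-7.2)^2) = sqrt(70.33) = 8.3863
z1+z2 = -5.4000 + 0.8000i
|z1+z2| = sqrt(29.8) = 5.4589
|z1|+|z2| = 8.0753 + 8.3863 = 16.4616

|z1+z2| = 5.4589 ≤ |z1|+|z2| = 16.4616 (verified)


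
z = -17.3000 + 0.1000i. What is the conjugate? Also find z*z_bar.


z_bar = -17.3000 - 0.1000i
z*z_bar = (-17.3)^2 + 0.1^2 = 299.29 + 0.01 = 299.3

z_bar = -17.3000 - 0.1000i, z*z_bar = 299.3


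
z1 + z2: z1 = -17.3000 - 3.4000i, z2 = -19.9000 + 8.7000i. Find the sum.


Real: -17.3 - 19.9 = -37.2
Imag: -3.4 + 8.7 = 5.3

-37.2000 + 5.3000i


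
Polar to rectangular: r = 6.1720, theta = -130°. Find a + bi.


a = 6.1720*cos(-130°) = 6.1720*(-0.64279) = -3.9673
b = 6.1720*sin(-130°) = 6.1720*(-0.76604) = -4.7280

-3.9673 - 4.7280i


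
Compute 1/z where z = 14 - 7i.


|z|^2 = 196+49 = 245
1/z = (14 + 7i)/245

1/z = 0.0571 + 0.0286i


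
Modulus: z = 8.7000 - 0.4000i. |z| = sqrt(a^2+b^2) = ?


|z| = sqrt(8.7^2 + (-0.4)^2) = sqrt(75.69 + 0.16) = sqrt(75.85) = 8.7092

|z| = 8.7092


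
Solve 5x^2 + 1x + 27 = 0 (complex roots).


disc = 1^2 - 4*5*27 = 1 - 540 = -539
sqrt(|disc|) = sqrt(539) = 23.2164
Real part = -1/(2*5) = -0.1000
Imag part = 23.2164/(2*5) = 2.3216

-0.1000 ± 2.3216i


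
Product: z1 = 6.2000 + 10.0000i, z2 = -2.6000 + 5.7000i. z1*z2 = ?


Real = 6.2*(-2.6) - 10*5.7 = -16.12 - 57 = -73.12
Imag = 6.2*5.7 - (2.6)*10 = 35.34 - (26) = 9.34

-73.1200 + 9.3400i


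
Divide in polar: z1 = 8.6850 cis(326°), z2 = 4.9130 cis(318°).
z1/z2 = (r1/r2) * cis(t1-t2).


r = 8.6850 / 4.9130 = 1.7678
theta = 326° - 318° = 8° = 8° (mod 360)

1.7678 cis(8°)


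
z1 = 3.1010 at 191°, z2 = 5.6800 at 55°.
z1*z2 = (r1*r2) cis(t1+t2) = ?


r = 3.1010 * 5.6800 = 17.6137
theta = 191° + 55° = 246° = 246° (mod 360)

17.6137 cis(246°)


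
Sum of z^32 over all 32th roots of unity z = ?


The roots are w_k = w^k with w = e^(2*pi*i/32), and (w^k)^32 = (w^32)^k.
So S = 1 + u + u^2 + ... + u^(31) with u = w^32.
32 = 1*32 + 0, so 32 is a multiple of 32 and u = (w^32)^1 = 1.
Every one of the 32 terms equals 1: S = 32

S = 32


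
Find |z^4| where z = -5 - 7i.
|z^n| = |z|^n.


|z| = sqrt(25+49) = sqrt(74) = 8.6023
|z^4| = |z|^4 = (sqrt(74))^4 = 74^2 = 5476

|z^4| = 5476


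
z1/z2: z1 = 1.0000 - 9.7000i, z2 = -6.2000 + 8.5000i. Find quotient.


Conjugate of z2 = -6.2000 - 8.5000i
Numerator: (1.0000 - 9.7000i)(-6.2000 - 8.5000i) = -88.6500 + 51.6400i
Denominator: (-6.2)^2 + 8.5^2 = 110.69
Result = (-88.6500 + 51.6400i)/110.69

-0.8009 + 0.4665i


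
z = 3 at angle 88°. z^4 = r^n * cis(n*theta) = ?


r^4 = 3^4 = 81
n*theta = 4*88° = 352° = 352° (mod 360)
a = 81*cos(352°) = 80.2117
b = 81*sin(352°) = -11.2730

81 cis(352°) = 80.2117 - 11.2730i


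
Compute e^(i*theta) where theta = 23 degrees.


cos(23°) = 0.9205
sin(23°) = 0.3907

e^(i*23°) = 0.9205 + 0.3907i


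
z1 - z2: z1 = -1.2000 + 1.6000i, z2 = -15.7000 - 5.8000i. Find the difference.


Real: -1.2 + 15.7 = 14.5
Imag: 1.6 + 5.8 = 7.4

14.5000 + 7.4000i


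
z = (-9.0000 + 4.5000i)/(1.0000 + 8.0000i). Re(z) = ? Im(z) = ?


Multiply by conjugate: (-9.0000 + 4.5000i)(1.0000 - 8.0000i) / (1^2 + 8^2)
Numerator real = -9*1 + 4.5*8 = 27
Numerator imag = 4.5*1 - (-9)*8 = 76.5
Denominator = 65
Re(z) = 27/65 = 0.4154
Im(z) = 76.5/65 = 1.1769

Re(z) = 0.4154, Im(z) = 1.1769


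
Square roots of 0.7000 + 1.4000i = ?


|z| = sqrt(0.49+1.96) = 1.5652
sqrt((|z|+a)/2) = sqrt((1.5652+0.7)/2) = sqrt(1.1326) = 1.0642
sqrt((|z|-a)/2) = sqrt((1.5652-0.7)/2) = sqrt(0.4326) = 0.6577

±(1.0642 + 0.6577i) i.e. 1.0642 + 0.6577i and -1.0642 - 0.6577i


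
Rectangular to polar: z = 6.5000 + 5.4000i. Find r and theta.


r = sqrt(42.25+29.16) = sqrt(71.41) = 8.4504
theta = atan2(5.4, 6.5) = 39.7188 degrees

r = 8.4504, theta = 39.7188 degrees


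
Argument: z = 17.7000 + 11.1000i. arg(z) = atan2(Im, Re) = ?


Re = 17.7, Im = 11.1
arg = atan2(11.1, 17.7) = 32.0926 degrees

arg(z) = 32.0926 degrees


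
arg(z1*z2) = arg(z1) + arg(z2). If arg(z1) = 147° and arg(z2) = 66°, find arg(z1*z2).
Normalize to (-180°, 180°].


arg(z1*z2) = 147° + 66° = 213°
Normalized to (-180°, 180°]: -147°

-147°


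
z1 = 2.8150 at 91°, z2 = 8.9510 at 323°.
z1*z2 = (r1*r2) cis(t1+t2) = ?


r = 2.8150 * 8.9510 = 25.1971
theta = 91° + 323° = 414° = 54° (mod 360)

25.1971 cis(54°)


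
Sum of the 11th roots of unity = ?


The sum of all 11th roots of unity is 0.
Geometric series: (1 - w^11)/(1 - w) = (1-1)/(1-w) = 0 since w^11 = 1, w ≠ 1.
Alternatively: coefficient of z^10 in z^11 - 1 is 0.

0


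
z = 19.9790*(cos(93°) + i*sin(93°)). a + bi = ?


a = 19.9790*cos(93°) = 19.9790*(-0.052336) = -1.0456
b = 19.9790*sin(93°) = 19.9790*0.99863 = 19.9516

-1.0456 + 19.9516i


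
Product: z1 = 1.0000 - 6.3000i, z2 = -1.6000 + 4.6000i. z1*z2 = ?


Real = 1*(-1.6) - (-6.3)*4.6 = -1.6 - (-28.98) = 27.38
Imag = 1*4.6 - (1.6)*(-6.3) = 4.6 + 10.08 = 14.68

27.3800 + 14.6800i


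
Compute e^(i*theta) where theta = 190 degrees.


cos(190°) = -0.9848
sin(190°) = -0.1736

e^(i*190°) = -0.9848 - 0.1736i


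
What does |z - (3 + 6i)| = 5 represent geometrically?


|z - z0| = r is a circle with center z0 and radius r.
Center = (3, 6), radius = 5

Circle with center (3, 6) and radius 5


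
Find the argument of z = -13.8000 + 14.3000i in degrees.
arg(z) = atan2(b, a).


Re = -13.8, Im = 14.3
arg = atan2(14.3, -13.8) = 133.9806 degrees

arg(z) = 133.9806 degrees


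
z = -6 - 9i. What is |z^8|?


|z| = sqrt(36+81) = sqrt(117) = 10.8167
|z^8| = |z|^8 = (sqrt(117))^8 = 117^4 = 187388721

|z^8| = 187388721


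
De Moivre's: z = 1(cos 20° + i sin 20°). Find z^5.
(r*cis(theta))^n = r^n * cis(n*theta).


r^5 = 1^5 = 1
n*theta = 5*20° = 100° = 100° (mod 360)
a = 1*cos(100°) = -0.1736
b = 1*sin(100°) = 0.9848

1 cis(100°) = -0.1736 + 0.9848i


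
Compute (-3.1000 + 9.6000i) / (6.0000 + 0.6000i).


Conjugate of z2 = 6.0000 - 0.6000i
Numerator: (-3.1000 + 9.6000i)(6.0000 - 0.6000i) = -12.8400 + 59.4600i
Denominator: 6^2 + 0.6^2 = 36.36
Result = (-12.8400 + 59.4600i)/36.36

-0.3531 + 1.6353i


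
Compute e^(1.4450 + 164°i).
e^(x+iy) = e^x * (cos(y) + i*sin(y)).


e^1.4450 = 4.24185
cos(164°) = -0.96126
sin(164°) = 0.27564
Real = 4.24185*(-0.96126) = -4.0775
Imag = 4.24185*0.27564 = 1.1692

-4.0775 + 1.1692i


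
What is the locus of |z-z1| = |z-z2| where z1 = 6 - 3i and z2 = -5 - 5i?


Equal distances means the locus is the perpendicular bisector of z1 and z2.
Midpoint = ((6+(-5))/2, (-3+(-5))/2) = (0.5000, -4.0000)

Perpendicular bisector through (0.5000, -4.0000)


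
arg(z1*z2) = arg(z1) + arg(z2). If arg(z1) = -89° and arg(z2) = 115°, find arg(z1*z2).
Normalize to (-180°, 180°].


arg(z1*z2) = -89° + 115° = 26°
Normalized to (-180°, 180°]: 26°

26°


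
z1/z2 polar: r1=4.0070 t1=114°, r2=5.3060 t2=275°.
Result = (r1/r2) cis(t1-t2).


r = 4.0070 / 5.3060 = 0.7552
theta = 114° - 275° = -161° = 199° (mod 360)

0.7552 cis(199°)


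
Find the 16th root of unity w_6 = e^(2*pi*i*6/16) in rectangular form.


Angle = 360*6/16 = 135°
a = cos(135°) = -0.7071
b = sin(135°) = 0.7071

-0.7071 + 0.7071i


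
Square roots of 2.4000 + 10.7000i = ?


|z| = sqrt(5.76+114.49) = 10.9659
sqrt((|z|+a)/2) = sqrt((10.9659+2.4)/2) = sqrt(6.6829) = 2.5851
sqrt((|z|-a)/2) = sqrt((10.9659-2.4)/2) = sqrt(4.2829) = 2.0695

±(2.5851 + 2.0695i) i.e. 2.5851 + 2.0695i and -2.5851 - 2.0695i


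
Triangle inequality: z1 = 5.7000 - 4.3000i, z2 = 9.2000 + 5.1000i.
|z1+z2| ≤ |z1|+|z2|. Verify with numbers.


|z1| = sqrt(5.7^2 + (-4.3)^2) = sqrt(50.98) = 7.1400
|z2| = sqrt(9.2^2 + 5.1^2) = sqrt(110.65) = 10.5190
z1+z2 = 14.9000 + 0.8000i
|z1+z2| = sqrt(222.65) = 14.9215
|z1|+|z2| = 7.1400 + 10.5190 = 17.6590

|z1+z2| = 14.9215 ≤ |z1|+|z2| = 17.6590 (verified)


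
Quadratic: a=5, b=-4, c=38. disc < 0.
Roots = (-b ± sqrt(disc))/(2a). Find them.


disc = (-4)^2 - 4*5*38 = 16 - 760 = -744
sqrt(|disc|) = sqrt(744) = 27.2764
Real part = 4/(2*5) = 0.4000
Imag part = 27.2764/(2*5) = 2.7276

0.4000 ± 2.7276i


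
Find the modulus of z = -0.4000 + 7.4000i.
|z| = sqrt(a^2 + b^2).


|z| = sqrt((-0.4)^2 + 7.4^2) = sqrt(0.16 + 54.76) = sqrt(54.92) = 7.4108

|z| = 7.4108


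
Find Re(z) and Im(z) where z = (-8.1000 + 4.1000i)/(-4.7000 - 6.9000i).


Multiply by conjugate: (-8.1000 + 4.1000i)(-4.7000 + 6.9000i) / ((-4.7)^2 + (-6.9)^2)
Numerator real = -8.1*(-4.7) + 4.1*(-6.9) = 9.78
Numerator imag = 4.1*(-4.7) - (-8.1)*(-6.9) = -75.16
Denominator = 69.7
Re(z) = 9.78/69.7 = 0.1403
Im(z) = -75.16/69.7 = -1.0783

Re(z) = 0.1403, Im(z) = -1.0783


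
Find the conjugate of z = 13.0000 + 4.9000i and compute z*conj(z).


z_bar = 13.0000 - 4.9000i
z*z_bar = 13^2 + 4.9^2 = 169 + 24.01 = 193.01

z_bar = 13.0000 - 4.9000i, z*z_bar = 193.01


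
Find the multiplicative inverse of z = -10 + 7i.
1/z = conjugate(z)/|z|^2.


|z|^2 = 100+49 = 149
1/z = (-10 - 7i)/149

1/z = -0.0671 - 0.0470i


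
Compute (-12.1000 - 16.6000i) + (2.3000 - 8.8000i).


Real: -12.1 + 2.3 = -9.8
Imag: -16.6 - 8.8 = -25.4

-9.8000 - 25.4000i


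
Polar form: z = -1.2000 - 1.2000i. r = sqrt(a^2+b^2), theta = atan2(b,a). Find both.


r = sqrt(1.44+1.44) = sqrt(2.88) = 1.6971
theta = atan2(-1.2, -1.2) = -135.0000 degrees

r = 1.6971, theta = -135.0000 degrees


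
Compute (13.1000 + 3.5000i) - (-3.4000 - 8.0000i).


Real: 13.1 + 3.4 = 16.5
Imag: 3.5 + 8 = 11.5

16.5000 + 11.5000i


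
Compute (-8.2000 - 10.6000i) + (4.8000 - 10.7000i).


Real: -8.2 + 4.8 = -3.4
Imag: -10.6 - 10.7 = -21.3

-3.4000 - 21.3000i


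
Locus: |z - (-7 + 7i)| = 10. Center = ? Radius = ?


|z - z0| = r is a circle with center z0 and radius r.
Center = (-7, 7), radius = 10

Circle with center (-7, 7) and radius 10


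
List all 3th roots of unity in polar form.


The 3th roots of unity are cis(360k/3°) for k=0..2
Angle step = 360/3 = 120°
Primitive root: cis(120°)
Primitive root = -0.5000 + 0.8660i

3 roots at angles: 0°, 120°, 240°


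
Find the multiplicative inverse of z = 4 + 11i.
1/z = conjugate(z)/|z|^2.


|z|^2 = 16+121 = 137
1/z = (4 - 11i)/137

1/z = 0.0292 - 0.0803i


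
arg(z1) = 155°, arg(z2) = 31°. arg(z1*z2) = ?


arg(z1*z2) = 155° + 31° = 186°
Normalized to (-180°, 180°]: -174°

-174°


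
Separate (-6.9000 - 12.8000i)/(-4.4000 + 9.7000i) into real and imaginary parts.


Multiply by conjugate: (-6.9000 - 12.8000i)(-4.4000 - 9.7000i) / ((-4.4)^2 + 9.7^2)
Numerator real = -6.9*(-4.4) - (12.8)*9.7 = -93.8
Numerator imag = -12.8*(-4.4) - (-6.9)*9.7 = 123.25
Denominator = 113.45
Re(z) = -93.8/113.45 = -0.8268
Im(z) = 123.25/113.45 = 1.0864

Re(z) = -0.8268, Im(z) = 1.0864


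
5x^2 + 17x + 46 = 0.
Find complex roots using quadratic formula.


disc = 17^2 - 4*5*46 = 289 - 920 = -631
sqrt(|disc|) = sqrt(631) = 25.1197
Real part = -17/(2*5) = -1.7000
Imag part = 25.1197/(2*5) = 2.5120

-1.7000 ± 2.5120i


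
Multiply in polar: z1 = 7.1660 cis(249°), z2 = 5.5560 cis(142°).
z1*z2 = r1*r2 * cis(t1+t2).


r = 7.1660 * 5.5560 = 39.8143
theta = 249° + 142° = 391° = 31° (mod 360)

39.8143 cis(31°)


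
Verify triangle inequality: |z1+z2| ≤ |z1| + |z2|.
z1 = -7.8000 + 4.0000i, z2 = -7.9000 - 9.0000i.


|z1| = sqrt((-7.8)^2 + 4^2) = sqrt(76.84) = 8.7658
|z2| = sqrt((-7.9)^2 + (-9)^2) = sqrt(143.41) = 11.9754
z1+z2 = -15.7000 - 5.0000i
|z1+z2| = sqrt(271.49) = 16.4770
|z1|+|z2| = 8.7658 + 11.9754 = 20.7412

|z1+z2| = 16.4770 ≤ |z1|+|z2| = 20.7412 (verified)


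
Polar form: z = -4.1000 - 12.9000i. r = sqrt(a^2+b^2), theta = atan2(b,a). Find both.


r = sqrt(16.81+166.41) = sqrt(183.22) = 13.5359
theta = atan2(-12.9, -4.1) = -107.6318 degrees

r = 13.5359, theta = -107.6318 degrees


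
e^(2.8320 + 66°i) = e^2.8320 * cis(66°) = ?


e^2.8320 = 16.9794
cos(66°) = 0.4067366
sin(66°) = 0.913545
Real = 16.9794*0.4067366 = 6.9061
Imag = 16.9794*0.913545 = 15.5114

6.9061 + 15.5114i


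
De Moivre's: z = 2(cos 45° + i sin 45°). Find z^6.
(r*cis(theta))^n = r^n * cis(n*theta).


r^6 = 2^6 = 64
n*theta = 6*45° = 270° = 270° (mod 360)
a = 64*cos(270°) = 0
b = 64*sin(270°) = -64.0000

64 cis(270°) = 0 - 64.0000i


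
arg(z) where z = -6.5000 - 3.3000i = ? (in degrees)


Re = -6.5, Im = -3.3
arg = atan2(-3.3, -6.5) = -153.0834 degrees

arg(z) = -153.0834 degrees


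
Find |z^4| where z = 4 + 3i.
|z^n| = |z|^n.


|z| = sqrt(16+9) = sqrt(25) = 5
|z^4| = |z|^4 = 5^4 = 625

|z^4| = 625


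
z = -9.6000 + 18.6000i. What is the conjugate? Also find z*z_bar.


z_bar = -9.6000 - 18.6000i
z*z_bar = (-9.6)^2 + 18.6^2 = 92.16 + 345.96 = 438.12

z_bar = -9.6000 - 18.6000i, z*z_bar = 438.12


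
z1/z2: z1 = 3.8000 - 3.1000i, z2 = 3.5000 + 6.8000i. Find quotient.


Conjugate of z2 = 3.5000 - 6.8000i
Numerator: (3.8000 - 3.1000i)(3.5000 - 6.8000i) = -7.7800 - 36.6900i
Denominator: 3.5^2 + 6.8^2 = 58.49
Result = (-7.7800 - 36.6900i)/58.49

-0.1330 - 0.6273i


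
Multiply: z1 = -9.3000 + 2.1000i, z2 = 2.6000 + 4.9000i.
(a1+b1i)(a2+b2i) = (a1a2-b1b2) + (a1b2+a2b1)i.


Real = -9.3*2.6 - 2.1*4.9 = -24.18 - 10.29 = -34.47
Imag = -9.3*4.9 + 2.6*2.1 = -45.57 + 5.46 = -40.11

-34.4700 - 40.1100i


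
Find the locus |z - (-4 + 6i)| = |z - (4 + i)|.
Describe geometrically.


Equal distances means the locus is the perpendicular bisector of z1 and z2.
Midpoint = ((-4+4)/2, (6+1)/2) = (0, 3.5000)

Perpendicular bisector through (0, 3.5000)


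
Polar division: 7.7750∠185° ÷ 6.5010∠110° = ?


r = 7.7750 / 6.5010 = 1.1960
theta = 185° - 110° = 75° = 75° (mod 360)

1.1960 cis(75°)


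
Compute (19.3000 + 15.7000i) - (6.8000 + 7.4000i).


Real: 19.3 - 6.8 = 12.5
Imag: 15.7 - 7.4 = 8.3

12.5000 + 8.3000i


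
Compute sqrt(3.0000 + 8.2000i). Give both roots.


|z| = sqrt(9+67.24) = 8.7316
sqrt((|z|+a)/2) = sqrt((8.7316+3)/2) = sqrt(5.8658) = 2.4219
sqrt((|z|-a)/2) = sqrt((8.7316-3)/2) = sqrt(2.8658) = 1.6929

±(2.4219 + 1.6929i) i.e. 2.4219 + 1.6929i and -2.4219 - 1.6929i


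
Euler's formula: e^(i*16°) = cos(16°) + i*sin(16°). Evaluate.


cos(16°) = 0.9613
sin(16°) = 0.2756

e^(i*16°) = 0.9613 + 0.2756i


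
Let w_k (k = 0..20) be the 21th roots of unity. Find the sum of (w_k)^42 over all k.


The roots are w_k = w^k with w = e^(2*pi*i/21), and (w^k)^42 = (w^42)^k.
So S = 1 + u + u^2 + ... + u^(20) with u = w^42.
42 = 2*21 + 0, so 42 is a multiple of 21 and u = (w^21)^2 = 1.
Every one of the 21 terms equals 1: S = 21

S = 21


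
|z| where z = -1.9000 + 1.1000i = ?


|z| = sqrt((-1.9)^2 + 1.1^2) = sqrt(3.61 + 1.21) = sqrt(4.82) = 2.1954

|z| = 2.1954


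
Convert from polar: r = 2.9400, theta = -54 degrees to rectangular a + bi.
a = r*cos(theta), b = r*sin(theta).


a = 2.9400*cos(-54°) = 2.9400*0.5878 = 1.7281
b = 2.9400*sin(-54°) = 2.9400*(-0.809) = -2.3785

1.7281 - 2.3785i


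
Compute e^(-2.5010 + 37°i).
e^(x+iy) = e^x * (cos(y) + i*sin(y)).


e^-2.5010 = 0.082003
cos(37°) = 0.7986
sin(37°) = 0.60182
Real = 0.082003*0.7986 = 0.0655
Imag = 0.082003*0.60182 = 0.0494

0.0655 + 0.0494i


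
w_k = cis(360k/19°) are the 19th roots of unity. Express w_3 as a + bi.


Angle = 360*3/19 = 56.8421°
a = cos(56.8421°) = 0.5469
b = sin(56.8421°) = 0.8372

0.5469 + 0.8372i


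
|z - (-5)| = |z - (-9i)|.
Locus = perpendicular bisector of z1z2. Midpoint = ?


Equal distances means the locus is the perpendicular bisector of z1 and z2.
Midpoint = ((-5+0)/2, (0+(-9))/2) = (-2.5000, -4.5000)

Perpendicular bisector through (-2.5000, -4.5000)


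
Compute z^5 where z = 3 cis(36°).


r^5 = 3^5 = 243
n*theta = 5*36° = 180° = 180° (mod 360)
a = 243*cos(180°) = -243.0000
b = 243*sin(180°) = 0

243 cis(180°) = -243.0000 + 0i


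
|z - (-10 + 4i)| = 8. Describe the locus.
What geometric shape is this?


|z - z0| = r is a circle with center z0 and radius r.
Center = (-10, 4), radius = 8

Circle with center (-10, 4) and radius 8


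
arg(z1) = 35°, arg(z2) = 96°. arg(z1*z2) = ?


arg(z1*z2) = 35° + 96° = 131°
Normalized to (-180°, 180°]: 131°

131°


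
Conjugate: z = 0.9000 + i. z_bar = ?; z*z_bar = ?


z_bar = 0.9000 - i
z*z_bar = 0.9^2 + 1^2 = 0.81 + 1 = 1.81

z_bar = 0.9000 - i, z*z_bar = 1.81


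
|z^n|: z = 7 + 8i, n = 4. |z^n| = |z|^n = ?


|z| = sqrt(49+64) = sqrt(113) = 10.6301
|z^4| = |z|^4 = (sqrt(113))^4 = 113^2 = 12769

|z^4| = 12769


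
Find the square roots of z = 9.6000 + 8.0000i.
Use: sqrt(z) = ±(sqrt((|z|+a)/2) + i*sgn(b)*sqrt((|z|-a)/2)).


|z| = sqrt(92.16+64) = 12.4964
sqrt((|z|+a)/2) = sqrt((12.4964+9.6)/2) = sqrt(11.0482) = 3.3239
sqrt((|z|-a)/2) = sqrt((12.4964-9.6)/2) = sqrt(1.4482) = 1.2034

±(3.3239 + 1.2034i) i.e. 3.3239 + 1.2034i and -3.3239 - 1.2034i


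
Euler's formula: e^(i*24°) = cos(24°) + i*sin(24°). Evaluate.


cos(24°) = 0.9135
sin(24°) = 0.4067

e^(i*24°) = 0.9135 + 0.4067i


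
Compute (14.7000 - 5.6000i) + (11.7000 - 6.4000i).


Real: 14.7 + 11.7 = 26.4
Imag: -5.6 - 6.4 = -12

26.4000 - 12.0000i


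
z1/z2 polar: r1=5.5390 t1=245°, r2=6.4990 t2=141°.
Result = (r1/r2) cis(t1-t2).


r = 5.5390 / 6.4990 = 0.8523
theta = 245° - 141° = 104° = 104° (mod 360)

0.8523 cis(104°)


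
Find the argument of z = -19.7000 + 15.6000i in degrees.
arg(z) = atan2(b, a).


Re = -19.7, Im = 15.6
arg = atan2(15.6, -19.7) = 141.6251 degrees

arg(z) = 141.6251 degrees


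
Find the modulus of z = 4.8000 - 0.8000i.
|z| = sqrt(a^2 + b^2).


|z| = sqrt(4.8^2 + (-0.8)^2) = sqrt(23.04 + 0.64) = sqrt(23.68) = 4.8662

|z| = 4.8662


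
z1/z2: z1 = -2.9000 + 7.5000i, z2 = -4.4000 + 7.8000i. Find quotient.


Conjugate of z2 = -4.4000 - 7.8000i
Numerator: (-2.9000 + 7.5000i)(-4.4000 - 7.8000i) = 71.2600 - 10.3800i
Denominator: (-4.4)^2 + 7.8^2 = 80.2
Result = (71.2600 - 10.3800i)/80.2

0.8885 - 0.1294i


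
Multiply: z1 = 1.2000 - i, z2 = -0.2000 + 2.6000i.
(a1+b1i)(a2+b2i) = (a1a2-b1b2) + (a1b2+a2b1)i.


Real = 1.2*(-0.2) - (-1)*2.6 = -0.24 - (-2.6) = 2.36
Imag = 1.2*2.6 - (0.2)*(-1) = 3.12 + 0.2 = 3.32

2.3600 + 3.3200i


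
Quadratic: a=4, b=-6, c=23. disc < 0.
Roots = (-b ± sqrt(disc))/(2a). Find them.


disc = (-6)^2 - 4*4*23 = 36 - 368 = -332
sqrt(|disc|) = sqrt(332) = 18.2209
Real part = 6/(2*4) = 0.7500
Imag part = 18.2209/(2*4) = 2.2776

0.7500 ± 2.2776i


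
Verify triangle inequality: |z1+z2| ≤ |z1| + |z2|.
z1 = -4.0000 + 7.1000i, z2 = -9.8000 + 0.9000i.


|z1| = sqrt((-4)^2 + 7.1^2) = sqrt(66.41) = 8.1492
|z2| = sqrt((-9.8)^2 + 0.9^2) = sqrt(96.85) = 9.8412
z1+z2 = -13.8000 + 8.0000i
|z1+z2| = sqrt(254.44) = 15.9512
|z1|+|z2| = 8.1492 + 9.8412 = 17.9904

|z1+z2| = 15.9512 ≤ |z1|+|z2| = 17.9904 (verified)


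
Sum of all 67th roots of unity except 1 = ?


With w = e^(2*pi*i/67), all 67 of the 67th roots of unity w^0 = 1, w, ..., w^(66) sum to 0: 1 + w + ... + w^(66) = (1 - w^67)/(1 - w) = 0 since w^67 = 1, w ≠ 1.
Removing the root 1: w + w^2 + ... + w^(66) = 0 - 1 = -1

Sum = -1


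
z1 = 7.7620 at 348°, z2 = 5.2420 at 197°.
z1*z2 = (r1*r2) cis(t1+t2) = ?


r = 7.7620 * 5.2420 = 40.6884
theta = 348° + 197° = 545° = 185° (mod 360)

40.6884 cis(185°)


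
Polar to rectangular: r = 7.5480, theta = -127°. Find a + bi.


a = 7.5480*cos(-127°) = 7.5480*(-0.60182) = -4.5425
b = 7.5480*sin(-127°) = 7.5480*(-0.79864) = -6.0281

-4.5425 - 6.0281i
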